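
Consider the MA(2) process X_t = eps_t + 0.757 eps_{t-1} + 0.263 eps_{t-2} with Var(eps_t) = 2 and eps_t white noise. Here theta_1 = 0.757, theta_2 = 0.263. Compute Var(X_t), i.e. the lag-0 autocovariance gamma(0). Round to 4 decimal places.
\gamma(0) = 3.2844

For an MA(q) process X_t = eps_t + sum_i theta_i eps_{t-i} with
Var(eps_t) = sigma^2, the variance is
  gamma(0) = sigma^2 * (1 + sum_i theta_i^2).
  sum_i theta_i^2 = (0.757)^2 + (0.263)^2 = 0.573049 + 0.069169 = 0.642218.
  gamma(0) = 2 * (1 + 0.642218) = 2 * 1.642218 = 3.284436, which rounds to 3.2844.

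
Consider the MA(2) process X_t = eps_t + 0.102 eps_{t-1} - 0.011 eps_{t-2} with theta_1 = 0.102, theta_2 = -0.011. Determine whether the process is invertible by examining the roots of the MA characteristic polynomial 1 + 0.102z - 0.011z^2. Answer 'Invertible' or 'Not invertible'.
\text{Invertible}

The MA(q) characteristic polynomial is P(z) = 1 + 0.102z - 0.011z^2.
Invertibility requires all roots to lie outside the unit circle, i.e. |z| > 1 for every root.
Set 1 + (0.102) z + (-0.011) z^2 = 0, i.e. a z^2 + b z + c = 0 with a = -0.011, b = 0.102, c = 1.
Discriminant D = b^2 - 4ac = (0.102)^2 - 4*(-0.011)*1 = 0.010404 - (-0.044) = 0.054404.
D >= 0, so the roots are real: z = (-b +/- sqrt(D)) / (2a) = (-0.102 +/- 0.233247) / (-0.022).
  z_1 = (-0.102 + 0.233247) / (-0.022) = -5.9658,   |z_1| = 5.9658.
  z_2 = (-0.102 - 0.233247) / (-0.022) = 15.2385,   |z_2| = 15.2385.
Moduli of all roots: 5.9658, 15.2385.
All moduli strictly greater than 1? Yes.
Verdict: Invertible.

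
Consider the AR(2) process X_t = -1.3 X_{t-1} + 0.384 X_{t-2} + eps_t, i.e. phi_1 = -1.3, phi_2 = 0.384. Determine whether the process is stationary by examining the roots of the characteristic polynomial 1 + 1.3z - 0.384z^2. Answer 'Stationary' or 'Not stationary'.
\text{Not stationary}

The AR(p) characteristic polynomial is P(z) = 1 + 1.3z - 0.384z^2.
Stationarity requires all roots to lie outside the unit circle, i.e. |z| > 1 for every root.
Set 1 + (1.3) z + (-0.384) z^2 = 0, i.e. a z^2 + b z + c = 0 with a = -0.384, b = 1.3, c = 1.
Discriminant D = b^2 - 4ac = (1.3)^2 - 4*(-0.384)*1 = 1.69 - (-1.536) = 3.226.
D >= 0, so the roots are real: z = (-b +/- sqrt(D)) / (2a) = (-1.3 +/- 1.796107) / (-0.768).
  z_1 = (-1.3 + 1.796107) / (-0.768) = -0.646,   |z_1| = 0.646.
  z_2 = (-1.3 - 1.796107) / (-0.768) = 4.0314,   |z_2| = 4.0314.
Moduli of all roots: 0.6460, 4.0314.
All moduli strictly greater than 1? No.
Verdict: Not stationary.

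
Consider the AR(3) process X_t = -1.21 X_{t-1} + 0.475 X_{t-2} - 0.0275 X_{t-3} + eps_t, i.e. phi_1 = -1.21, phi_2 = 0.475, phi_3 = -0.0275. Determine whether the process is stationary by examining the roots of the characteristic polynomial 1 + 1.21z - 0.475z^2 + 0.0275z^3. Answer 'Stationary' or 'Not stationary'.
\text{Not stationary}

The AR(p) characteristic polynomial is P(z) = 1 + 1.21z - 0.475z^2 + 0.0275z^3.
Stationarity requires all roots to lie outside the unit circle, i.e. |z| > 1 for every root.
Degree 3: look for a simple real root z0 first, then factor out (1 - z/z0) and solve the remaining quadratic.
Testing z0 = 4: P(4) = 1 + (1.21)(4) + (-0.475)(4)^2 + (0.0275)(4)^3
  = 1 + (4.84) + (-7.6) + (1.76) = 0.  So z_0 = 4 is a root, |z_0| = 4.
Divide out the factor (1 - 0.25 z) = (1 - z/z0) (since 1/z0 = 0.25):
  P(z) = (1 - 0.25 z)(1 + (1.46) z + (-0.11) z^2)
  [check: z-coef 1.46 - (0.25) = 1.21; z^2-coef -0.11 - (0.25)(1.46) = -0.475; z^3-coef -(0.25)(-0.11) = 0.0275.]
Remaining roots from the quadratic factor 1 + (1.46) z + (-0.11) z^2:
  Set 1 + (1.46) z + (-0.11) z^2 = 0, i.e. a z^2 + b z + c = 0 with a = -0.11, b = 1.46, c = 1.
  Discriminant D = b^2 - 4ac = (1.46)^2 - 4*(-0.11)*1 = 2.1316 - (-0.44) = 2.5716.
  D >= 0, so the roots are real: z = (-b +/- sqrt(D)) / (2a) = (-1.46 +/- 1.603621) / (-0.22).
    z_1 = (-1.46 + 1.603621) / (-0.22) = -0.6528,   |z_1| = 0.6528.
    z_2 = (-1.46 - 1.603621) / (-0.22) = 13.9255,   |z_2| = 13.9255.
Moduli of all roots: 4.0000, 0.6528, 13.9255.
All moduli strictly greater than 1? No.
Verdict: Not stationary.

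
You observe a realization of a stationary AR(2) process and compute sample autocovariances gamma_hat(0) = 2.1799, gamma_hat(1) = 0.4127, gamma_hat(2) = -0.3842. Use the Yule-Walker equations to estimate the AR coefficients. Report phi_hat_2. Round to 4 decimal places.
\hat\phi_{2} = -0.2200

The Yule-Walker equations for an AR(p) process read, in matrix form,
  Gamma_p phi = r_p,   with   (Gamma_p)_{ij} = gamma(|i - j|),
                       (r_p)_i = gamma(i),   i,j = 1..p.
Substitute the sample gammas (Toeplitz matrix and right-hand side of size 2):
  Gamma_p = [[2.1799, 0.4127], [0.4127, 2.1799]]
  r_p     = [0.4127, -0.3842]
Written out:
  2.1799 phi_1 + 0.4127 phi_2 = 0.4127
  0.4127 phi_1 + 2.1799 phi_2 = -0.3842
Solve by Cramer's rule:
  det = gamma(0)^2 - gamma(1)^2 = (2.1799)^2 - (0.4127)^2 = 4.75196401 - 0.17032129 = 4.58164272
  phi_hat_1 = [gamma(1) gamma(0) - gamma(1) gamma(2)] / det = [(0.4127)(2.1799) - (0.4127)(-0.3842)] / 4.58164272 = 1.05820407 / 4.58164272 = 0.231
  phi_hat_2 = [gamma(0) gamma(2) - gamma(1)^2] / det = [(2.1799)(-0.3842) - (0.4127)^2] / 4.58164272 = -1.00783887 / 4.58164272 = -0.22
So phi_hat = [0.2310, -0.2200].
Therefore phi_hat_2 = -0.2200.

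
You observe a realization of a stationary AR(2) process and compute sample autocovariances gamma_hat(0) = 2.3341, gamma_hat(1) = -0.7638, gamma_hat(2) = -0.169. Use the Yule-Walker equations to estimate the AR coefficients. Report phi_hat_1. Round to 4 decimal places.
\hat\phi_{1} = -0.3930

The Yule-Walker equations for an AR(p) process read, in matrix form,
  Gamma_p phi = r_p,   with   (Gamma_p)_{ij} = gamma(|i - j|),
                       (r_p)_i = gamma(i),   i,j = 1..p.
Substitute the sample gammas (Toeplitz matrix and right-hand side of size 2):
  Gamma_p = [[2.3341, -0.7638], [-0.7638, 2.3341]]
  r_p     = [-0.7638, -0.169]
Written out:
  2.3341 phi_1 - 0.7638 phi_2 = -0.7638
  -0.7638 phi_1 + 2.3341 phi_2 = -0.169
Solve by Cramer's rule:
  det = gamma(0)^2 - gamma(1)^2 = (2.3341)^2 - (-0.7638)^2 = 5.44802281 - 0.58339044 = 4.86463237
  phi_hat_1 = [gamma(1) gamma(0) - gamma(1) gamma(2)] / det = [(-0.7638)(2.3341) - (-0.7638)(-0.169)] / 4.86463237 = -1.91186778 / 4.86463237 = -0.393
  phi_hat_2 = [gamma(0) gamma(2) - gamma(1)^2] / det = [(2.3341)(-0.169) - (-0.7638)^2] / 4.86463237 = -0.97785334 / 4.86463237 = -0.201
So phi_hat = [-0.3930, -0.2010].
Therefore phi_hat_1 = -0.3930.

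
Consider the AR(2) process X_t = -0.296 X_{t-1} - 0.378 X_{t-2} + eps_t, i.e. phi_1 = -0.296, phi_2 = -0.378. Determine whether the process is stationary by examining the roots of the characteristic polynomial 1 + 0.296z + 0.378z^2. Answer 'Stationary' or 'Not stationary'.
\text{Stationary}

The AR(p) characteristic polynomial is P(z) = 1 + 0.296z + 0.378z^2.
Stationarity requires all roots to lie outside the unit circle, i.e. |z| > 1 for every root.
Set 1 + (0.296) z + (0.378) z^2 = 0, i.e. a z^2 + b z + c = 0 with a = 0.378, b = 0.296, c = 1.
Discriminant D = b^2 - 4ac = (0.296)^2 - 4*(0.378)*1 = 0.087616 - (1.512) = -1.424384.
D < 0, so the roots are the complex-conjugate pair z = (-b +/- i sqrt(-D)) / (2a) = -0.3915 +/- 1.5787i.
For a conjugate pair |z|^2 = z * conj(z) = (product of roots) = c/a = 1/(0.378) = 2.645503, so |z| = sqrt(2.645503) = 1.6265 for both roots.
Moduli of all roots: 1.6265, 1.6265.
All moduli strictly greater than 1? Yes.
Verdict: Stationary.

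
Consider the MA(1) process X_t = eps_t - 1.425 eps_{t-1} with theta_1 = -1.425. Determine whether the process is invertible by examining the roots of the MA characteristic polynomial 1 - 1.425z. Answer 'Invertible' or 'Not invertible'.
\text{Not invertible}

The MA(q) characteristic polynomial is P(z) = 1 - 1.425z.
Invertibility requires all roots to lie outside the unit circle, i.e. |z| > 1 for every root.
This is linear in z: 1 + (-1.425) z = 0  =>  z = -1/(-1.425) = 0.701754,  |z| = 0.701754.
Moduli of all roots: 0.7018.
All moduli strictly greater than 1? No.
Verdict: Not invertible.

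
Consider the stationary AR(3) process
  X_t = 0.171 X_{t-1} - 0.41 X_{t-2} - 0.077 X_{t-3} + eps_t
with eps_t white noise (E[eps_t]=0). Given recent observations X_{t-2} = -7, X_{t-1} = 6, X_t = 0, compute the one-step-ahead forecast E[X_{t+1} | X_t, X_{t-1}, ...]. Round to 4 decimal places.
E[X_{t+1} \mid \mathcal F_t] = -1.9210

For an AR(p) model X_t = c + sum_i phi_i X_{t-i} + eps_t, the
one-step-ahead conditional mean is
  E[X_{t+1} | X_t, ...] = c + sum_i phi_i X_{t+1-i}.
Substitute known values:
  E[X_{t+1} | ...] = (0.171) * (0) + (-0.41) * (6) + (-0.077) * (-7)
                   = -1.9210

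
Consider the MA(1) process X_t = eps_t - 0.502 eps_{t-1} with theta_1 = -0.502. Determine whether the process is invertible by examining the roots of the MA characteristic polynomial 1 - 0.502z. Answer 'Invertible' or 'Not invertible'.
\text{Invertible}

The MA(q) characteristic polynomial is P(z) = 1 - 0.502z.
Invertibility requires all roots to lie outside the unit circle, i.e. |z| > 1 for every root.
This is linear in z: 1 + (-0.502) z = 0  =>  z = -1/(-0.502) = 1.992032,  |z| = 1.992032.
Moduli of all roots: 1.9920.
All moduli strictly greater than 1? Yes.
Verdict: Invertible.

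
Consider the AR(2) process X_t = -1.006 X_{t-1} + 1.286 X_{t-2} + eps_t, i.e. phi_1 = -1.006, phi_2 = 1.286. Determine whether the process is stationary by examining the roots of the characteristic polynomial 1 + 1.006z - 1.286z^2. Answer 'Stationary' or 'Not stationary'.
\text{Not stationary}

The AR(p) characteristic polynomial is P(z) = 1 + 1.006z - 1.286z^2.
Stationarity requires all roots to lie outside the unit circle, i.e. |z| > 1 for every root.
Set 1 + (1.006) z + (-1.286) z^2 = 0, i.e. a z^2 + b z + c = 0 with a = -1.286, b = 1.006, c = 1.
Discriminant D = b^2 - 4ac = (1.006)^2 - 4*(-1.286)*1 = 1.012036 - (-5.144) = 6.156036.
D >= 0, so the roots are real: z = (-b +/- sqrt(D)) / (2a) = (-1.006 +/- 2.481136) / (-2.572).
  z_1 = (-1.006 + 2.481136) / (-2.572) = -0.5735,   |z_1| = 0.5735.
  z_2 = (-1.006 - 2.481136) / (-2.572) = 1.3558,   |z_2| = 1.3558.
Moduli of all roots: 0.5735, 1.3558.
All moduli strictly greater than 1? No.
Verdict: Not stationary.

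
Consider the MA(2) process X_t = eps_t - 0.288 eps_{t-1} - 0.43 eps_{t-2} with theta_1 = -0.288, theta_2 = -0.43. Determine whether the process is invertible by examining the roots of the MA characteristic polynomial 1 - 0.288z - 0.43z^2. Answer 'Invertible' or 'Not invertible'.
\text{Invertible}

The MA(q) characteristic polynomial is P(z) = 1 - 0.288z - 0.43z^2.
Invertibility requires all roots to lie outside the unit circle, i.e. |z| > 1 for every root.
Set 1 + (-0.288) z + (-0.43) z^2 = 0, i.e. a z^2 + b z + c = 0 with a = -0.43, b = -0.288, c = 1.
Discriminant D = b^2 - 4ac = (-0.288)^2 - 4*(-0.43)*1 = 0.082944 - (-1.72) = 1.802944.
D >= 0, so the roots are real: z = (-b +/- sqrt(D)) / (2a) = (0.288 +/- 1.342738) / (-0.86).
  z_1 = (0.288 + 1.342738) / (-0.86) = -1.8962,   |z_1| = 1.8962.
  z_2 = (0.288 - 1.342738) / (-0.86) = 1.2264,   |z_2| = 1.2264.
Moduli of all roots: 1.8962, 1.2264.
All moduli strictly greater than 1? Yes.
Verdict: Invertible.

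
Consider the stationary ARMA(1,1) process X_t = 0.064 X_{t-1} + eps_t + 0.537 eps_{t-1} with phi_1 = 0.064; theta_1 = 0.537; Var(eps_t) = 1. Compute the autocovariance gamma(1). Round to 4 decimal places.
\gamma(1) = 0.6242

Multiply the model equation by X_{t-k} and take expectations. With theta_0 = psi_0 = 1 and psi_j the MA(infinity) weights, this gives
  gamma(k) - sum_i phi_i gamma(k-i) = c_k,
  c_k = sigma^2 * sum_{j=k..q} theta_j psi_{j-k}   (c_k = 0 for k > q),
using gamma(-m) = gamma(m).
psi-weights needed (psi_j = theta_j + sum_i phi_i psi_{j-i}):
  psi_1 = theta_1 + phi_1 = 0.537 + (0.064) = 0.601
Right-hand sides:
  c_0 = sigma^2 (1 + theta_1 psi_1) = 1 * (1 + (0.537)(0.601)) = 1 * 1.322737 = 1.322737
  c_1 = sigma^2 theta_1 = 1 * (0.537) = 0.537
  c_2 = 0
Equations for k = 0 and k = 1 (AR order 1):
  gamma(0) = phi_1 gamma(1) + c_0
  gamma(1) = phi_1 gamma(0) + c_1
Substituting the second into the first: gamma(0) (1 - phi_1^2) = c_0 + phi_1 c_1, so
  gamma(0) = (c_0 + phi_1 c_1) / (1 - phi_1^2) = (1.322737 + (0.064)(0.537)) / (1 - (0.064)^2) = 1.357105 / 0.995904 = 1.362687.
  gamma(1) = phi_1 gamma(0) + c_1 = (0.064)(1.362687) + (0.537) = 0.624212.
Therefore gamma(1) = 0.6242 (to 4 decimal places).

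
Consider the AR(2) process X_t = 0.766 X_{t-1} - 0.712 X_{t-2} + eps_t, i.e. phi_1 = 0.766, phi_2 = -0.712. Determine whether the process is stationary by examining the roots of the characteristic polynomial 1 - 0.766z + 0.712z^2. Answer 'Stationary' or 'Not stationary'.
\text{Stationary}

The AR(p) characteristic polynomial is P(z) = 1 - 0.766z + 0.712z^2.
Stationarity requires all roots to lie outside the unit circle, i.e. |z| > 1 for every root.
Set 1 + (-0.766) z + (0.712) z^2 = 0, i.e. a z^2 + b z + c = 0 with a = 0.712, b = -0.766, c = 1.
Discriminant D = b^2 - 4ac = (-0.766)^2 - 4*(0.712)*1 = 0.586756 - (2.848) = -2.261244.
D < 0, so the roots are the complex-conjugate pair z = (-b +/- i sqrt(-D)) / (2a) = 0.5379 +/- 1.056i.
For a conjugate pair |z|^2 = z * conj(z) = (product of roots) = c/a = 1/(0.712) = 1.404494, so |z| = sqrt(1.404494) = 1.1851 for both roots.
Moduli of all roots: 1.1851, 1.1851.
All moduli strictly greater than 1? Yes.
Verdict: Stationary.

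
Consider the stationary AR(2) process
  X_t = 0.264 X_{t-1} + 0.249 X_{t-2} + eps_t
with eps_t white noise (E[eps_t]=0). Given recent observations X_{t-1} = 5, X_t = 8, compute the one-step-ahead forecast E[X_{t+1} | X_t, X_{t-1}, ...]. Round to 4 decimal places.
E[X_{t+1} \mid \mathcal F_t] = 3.3570

For an AR(p) model X_t = c + sum_i phi_i X_{t-i} + eps_t, the
one-step-ahead conditional mean is
  E[X_{t+1} | X_t, ...] = c + sum_i phi_i X_{t+1-i}.
Substitute known values:
  E[X_{t+1} | ...] = (0.264) * (8) + (0.249) * (5)
                   = 3.3570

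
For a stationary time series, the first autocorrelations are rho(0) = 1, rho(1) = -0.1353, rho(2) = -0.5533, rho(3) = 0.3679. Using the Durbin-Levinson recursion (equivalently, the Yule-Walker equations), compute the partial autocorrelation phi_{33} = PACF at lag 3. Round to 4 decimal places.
\phi_{33} = 0.2630

The PACF at lag k is phi_{kk}, the last component of the solution
to the Yule-Walker system G_k phi = r_k where
  (G_k)_{ij} = rho(|i - j|), (r_k)_i = rho(i), i,j = 1..k.
Equivalently, Durbin-Levinson gives phi_{kk} iteratively:
  phi_{11} = rho(1)
  phi_{kk} = [rho(k) - sum_{j=1..k-1} phi_{k-1,j} rho(k-j)]
            / [1 - sum_{j=1..k-1} phi_{k-1,j} rho(j)],
  phi_{k,j} = phi_{k-1,j} - phi_{kk} phi_{k-1,k-j},  j = 1..k-1.
Step k = 1:
  phi_11 = rho(1) = -0.1353.
Step k = 2:
  phi_22 = [rho(2) - phi_11 rho(1)] / [1 - phi_11 rho(1)] = [-0.5533 - (-0.1353)(-0.1353)] / [1 - (-0.1353)(-0.1353)]
         = -0.57160609 / 0.98169391 = -0.582265.
  Update: phi_21 = phi_11 - phi_22 phi_11 = -0.1353 - (-0.582265)(-0.1353) = -0.21408.
Step k = 3:
  phi_33 = [rho(3) - phi_21 rho(2) - phi_22 rho(1)] / [1 - phi_21 rho(1) - phi_22 rho(2)]
    numerator   = 0.3679 - (-0.21408)(-0.5533) - (-0.582265)(-0.1353) = 0.17066881
    denominator = 1 - (-0.21408)(-0.1353) - (-0.582265)(-0.5533) = 0.64886764
  phi_33 = 0.17066881 / 0.64886764 = 0.263.
Therefore phi_{33} = 0.2630.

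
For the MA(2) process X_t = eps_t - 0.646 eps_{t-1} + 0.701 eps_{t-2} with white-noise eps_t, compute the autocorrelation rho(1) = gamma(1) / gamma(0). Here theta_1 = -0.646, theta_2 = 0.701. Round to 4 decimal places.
\rho(1) = -0.5757

For an MA(q) process with theta_0 = 1, the autocovariance is
  gamma(k) = sigma^2 * sum_{i=0..q-k} theta_i * theta_{i+k},
and rho(k) = gamma(k) / gamma(0). Sigma^2 cancels.
  numerator   = (1)*(-0.646) + (-0.646)*(0.701) = -1.098846.
  denominator = (1)^2 + (-0.646)^2 + (0.701)^2 = 1.908717.
  rho(1) = -1.098846 / 1.908717 = -0.5757.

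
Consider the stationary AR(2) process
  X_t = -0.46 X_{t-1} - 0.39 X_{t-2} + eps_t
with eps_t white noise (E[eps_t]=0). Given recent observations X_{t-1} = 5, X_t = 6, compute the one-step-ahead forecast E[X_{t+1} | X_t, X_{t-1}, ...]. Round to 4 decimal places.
E[X_{t+1} \mid \mathcal F_t] = -4.7100

For an AR(p) model X_t = c + sum_i phi_i X_{t-i} + eps_t, the
one-step-ahead conditional mean is
  E[X_{t+1} | X_t, ...] = c + sum_i phi_i X_{t+1-i}.
Substitute known values:
  E[X_{t+1} | ...] = (-0.46) * (6) + (-0.39) * (5)
                   = -4.7100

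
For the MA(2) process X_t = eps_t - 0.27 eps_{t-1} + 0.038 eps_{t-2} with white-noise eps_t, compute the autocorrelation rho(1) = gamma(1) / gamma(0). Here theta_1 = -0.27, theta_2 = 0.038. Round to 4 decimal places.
\rho(1) = -0.2609

For an MA(q) process with theta_0 = 1, the autocovariance is
  gamma(k) = sigma^2 * sum_{i=0..q-k} theta_i * theta_{i+k},
and rho(k) = gamma(k) / gamma(0). Sigma^2 cancels.
  numerator   = (1)*(-0.27) + (-0.27)*(0.038) = -0.28026.
  denominator = (1)^2 + (-0.27)^2 + (0.038)^2 = 1.074344.
  rho(1) = -0.28026 / 1.074344 = -0.2609.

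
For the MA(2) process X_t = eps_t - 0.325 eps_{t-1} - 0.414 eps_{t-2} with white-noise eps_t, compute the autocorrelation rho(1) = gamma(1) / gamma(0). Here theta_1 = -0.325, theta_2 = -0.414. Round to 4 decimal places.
\rho(1) = -0.1491

For an MA(q) process with theta_0 = 1, the autocovariance is
  gamma(k) = sigma^2 * sum_{i=0..q-k} theta_i * theta_{i+k},
and rho(k) = gamma(k) / gamma(0). Sigma^2 cancels.
  numerator   = (1)*(-0.325) + (-0.325)*(-0.414) = -0.19045.
  denominator = (1)^2 + (-0.325)^2 + (-0.414)^2 = 1.277021.
  rho(1) = -0.19045 / 1.277021 = -0.1491.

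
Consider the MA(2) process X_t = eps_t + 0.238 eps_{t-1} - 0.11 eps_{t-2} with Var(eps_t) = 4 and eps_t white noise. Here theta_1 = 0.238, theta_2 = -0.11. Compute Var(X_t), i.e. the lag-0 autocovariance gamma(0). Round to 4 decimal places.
\gamma(0) = 4.2750

For an MA(q) process X_t = eps_t + sum_i theta_i eps_{t-i} with
Var(eps_t) = sigma^2, the variance is
  gamma(0) = sigma^2 * (1 + sum_i theta_i^2).
  sum_i theta_i^2 = (0.238)^2 + (-0.11)^2 = 0.056644 + 0.0121 = 0.068744.
  gamma(0) = 4 * (1 + 0.068744) = 4 * 1.068744 = 4.274976, which rounds to 4.2750.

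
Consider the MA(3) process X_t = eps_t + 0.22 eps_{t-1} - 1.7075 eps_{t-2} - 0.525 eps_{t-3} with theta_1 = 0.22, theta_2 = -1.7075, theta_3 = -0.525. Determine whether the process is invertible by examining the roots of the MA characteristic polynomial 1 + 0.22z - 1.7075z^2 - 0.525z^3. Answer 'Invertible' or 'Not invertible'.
\text{Not invertible}

The MA(q) characteristic polynomial is P(z) = 1 + 0.22z - 1.7075z^2 - 0.525z^3.
Invertibility requires all roots to lie outside the unit circle, i.e. |z| > 1 for every root.
Degree 3: look for a simple real root z0 first, then factor out (1 - z/z0) and solve the remaining quadratic.
Testing z0 = -0.8: P(-0.8) = 1 + (0.22)(-0.8) + (-1.7075)(-0.8)^2 + (-0.525)(-0.8)^3
  = 1 + (-0.176) + (-1.0928) + (0.2688) = 0.  So z_0 = -0.8 is a root, |z_0| = 0.8.
Divide out the factor (1 + 1.25 z) = (1 - z/z0) (since 1/z0 = -1.25):
  P(z) = (1 + 1.25 z)(1 + (-1.03) z + (-0.42) z^2)
  [check: z-coef -1.03 - (-1.25) = 0.22; z^2-coef -0.42 - (-1.25)(-1.03) = -1.7075; z^3-coef -(-1.25)(-0.42) = -0.525.]
Remaining roots from the quadratic factor 1 + (-1.03) z + (-0.42) z^2:
  Set 1 + (-1.03) z + (-0.42) z^2 = 0, i.e. a z^2 + b z + c = 0 with a = -0.42, b = -1.03, c = 1.
  Discriminant D = b^2 - 4ac = (-1.03)^2 - 4*(-0.42)*1 = 1.0609 - (-1.68) = 2.7409.
  D >= 0, so the roots are real: z = (-b +/- sqrt(D)) / (2a) = (1.03 +/- 1.655566) / (-0.84).
    z_1 = (1.03 + 1.655566) / (-0.84) = -3.1971,   |z_1| = 3.1971.
    z_2 = (1.03 - 1.655566) / (-0.84) = 0.7447,   |z_2| = 0.7447.
Moduli of all roots: 0.8000, 3.1971, 0.7447.
All moduli strictly greater than 1? No.
Verdict: Not invertible.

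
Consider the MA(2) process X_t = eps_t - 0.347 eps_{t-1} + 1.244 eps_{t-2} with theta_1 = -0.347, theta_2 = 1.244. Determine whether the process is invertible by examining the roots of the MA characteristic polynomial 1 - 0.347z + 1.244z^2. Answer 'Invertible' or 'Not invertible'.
\text{Not invertible}

The MA(q) characteristic polynomial is P(z) = 1 - 0.347z + 1.244z^2.
Invertibility requires all roots to lie outside the unit circle, i.e. |z| > 1 for every root.
Set 1 + (-0.347) z + (1.244) z^2 = 0, i.e. a z^2 + b z + c = 0 with a = 1.244, b = -0.347, c = 1.
Discriminant D = b^2 - 4ac = (-0.347)^2 - 4*(1.244)*1 = 0.120409 - (4.976) = -4.855591.
D < 0, so the roots are the complex-conjugate pair z = (-b +/- i sqrt(-D)) / (2a) = 0.1395 +/- 0.8857i.
For a conjugate pair |z|^2 = z * conj(z) = (product of roots) = c/a = 1/(1.244) = 0.803859, so |z| = sqrt(0.803859) = 0.8966 for both roots.
Moduli of all roots: 0.8966, 0.8966.
All moduli strictly greater than 1? No.
Verdict: Not invertible.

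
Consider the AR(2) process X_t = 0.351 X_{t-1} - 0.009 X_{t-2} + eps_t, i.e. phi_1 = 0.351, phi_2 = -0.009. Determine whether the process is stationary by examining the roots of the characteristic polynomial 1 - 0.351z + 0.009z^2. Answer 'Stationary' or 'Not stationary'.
\text{Stationary}

The AR(p) characteristic polynomial is P(z) = 1 - 0.351z + 0.009z^2.
Stationarity requires all roots to lie outside the unit circle, i.e. |z| > 1 for every root.
Set 1 + (-0.351) z + (0.009) z^2 = 0, i.e. a z^2 + b z + c = 0 with a = 0.009, b = -0.351, c = 1.
Discriminant D = b^2 - 4ac = (-0.351)^2 - 4*(0.009)*1 = 0.123201 - (0.036) = 0.087201.
D >= 0, so the roots are real: z = (-b +/- sqrt(D)) / (2a) = (0.351 +/- 0.295298) / (0.018).
  z_1 = (0.351 + 0.295298) / (0.018) = 35.9055,   |z_1| = 35.9055.
  z_2 = (0.351 - 0.295298) / (0.018) = 3.0945,   |z_2| = 3.0945.
Moduli of all roots: 35.9055, 3.0945.
All moduli strictly greater than 1? Yes.
Verdict: Stationary.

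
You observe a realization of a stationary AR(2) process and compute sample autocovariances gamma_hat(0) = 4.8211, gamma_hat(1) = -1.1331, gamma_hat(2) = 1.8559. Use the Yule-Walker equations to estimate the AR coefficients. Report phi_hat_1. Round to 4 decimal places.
\hat\phi_{1} = -0.1530

The Yule-Walker equations for an AR(p) process read, in matrix form,
  Gamma_p phi = r_p,   with   (Gamma_p)_{ij} = gamma(|i - j|),
                       (r_p)_i = gamma(i),   i,j = 1..p.
Substitute the sample gammas (Toeplitz matrix and right-hand side of size 2):
  Gamma_p = [[4.8211, -1.1331], [-1.1331, 4.8211]]
  r_p     = [-1.1331, 1.8559]
Written out:
  4.8211 phi_1 - 1.1331 phi_2 = -1.1331
  -1.1331 phi_1 + 4.8211 phi_2 = 1.8559
Solve by Cramer's rule:
  det = gamma(0)^2 - gamma(1)^2 = (4.8211)^2 - (-1.1331)^2 = 23.24300521 - 1.28391561 = 21.9590896
  phi_hat_1 = [gamma(1) gamma(0) - gamma(1) gamma(2)] / det = [(-1.1331)(4.8211) - (-1.1331)(1.8559)] / 21.9590896 = -3.35986812 / 21.9590896 = -0.153
  phi_hat_2 = [gamma(0) gamma(2) - gamma(1)^2] / det = [(4.8211)(1.8559) - (-1.1331)^2] / 21.9590896 = 7.66356388 / 21.9590896 = 0.349
So phi_hat = [-0.1530, 0.3490].
Therefore phi_hat_1 = -0.1530.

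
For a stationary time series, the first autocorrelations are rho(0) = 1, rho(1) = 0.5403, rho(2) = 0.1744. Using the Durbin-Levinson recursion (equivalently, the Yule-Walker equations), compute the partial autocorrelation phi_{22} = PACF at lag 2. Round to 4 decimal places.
\phi_{22} = -0.1660

The PACF at lag k is phi_{kk}, the last component of the solution
to the Yule-Walker system G_k phi = r_k where
  (G_k)_{ij} = rho(|i - j|), (r_k)_i = rho(i), i,j = 1..k.
Equivalently, Durbin-Levinson gives phi_{kk} iteratively:
  phi_{11} = rho(1)
  phi_{kk} = [rho(k) - sum_{j=1..k-1} phi_{k-1,j} rho(k-j)]
            / [1 - sum_{j=1..k-1} phi_{k-1,j} rho(j)],
  phi_{k,j} = phi_{k-1,j} - phi_{kk} phi_{k-1,k-j},  j = 1..k-1.
Step k = 1:
  phi_11 = rho(1) = 0.5403.
Step k = 2:
  phi_22 = [rho(2) - phi_11 rho(1)] / [1 - phi_11 rho(1)] = [0.1744 - (0.5403)(0.5403)] / [1 - (0.5403)(0.5403)]
         = -0.11752409 / 0.70807591 = -0.166.
Therefore phi_{22} = -0.1660.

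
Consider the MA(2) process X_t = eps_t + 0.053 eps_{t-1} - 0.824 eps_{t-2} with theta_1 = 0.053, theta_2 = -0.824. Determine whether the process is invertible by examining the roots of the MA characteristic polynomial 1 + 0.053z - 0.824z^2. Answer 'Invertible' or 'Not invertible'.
\text{Invertible}

The MA(q) characteristic polynomial is P(z) = 1 + 0.053z - 0.824z^2.
Invertibility requires all roots to lie outside the unit circle, i.e. |z| > 1 for every root.
Set 1 + (0.053) z + (-0.824) z^2 = 0, i.e. a z^2 + b z + c = 0 with a = -0.824, b = 0.053, c = 1.
Discriminant D = b^2 - 4ac = (0.053)^2 - 4*(-0.824)*1 = 0.002809 - (-3.296) = 3.298809.
D >= 0, so the roots are real: z = (-b +/- sqrt(D)) / (2a) = (-0.053 +/- 1.816262) / (-1.648).
  z_1 = (-0.053 + 1.816262) / (-1.648) = -1.0699,   |z_1| = 1.0699.
  z_2 = (-0.053 - 1.816262) / (-1.648) = 1.1343,   |z_2| = 1.1343.
Moduli of all roots: 1.0699, 1.1343.
All moduli strictly greater than 1? Yes.
Verdict: Invertible.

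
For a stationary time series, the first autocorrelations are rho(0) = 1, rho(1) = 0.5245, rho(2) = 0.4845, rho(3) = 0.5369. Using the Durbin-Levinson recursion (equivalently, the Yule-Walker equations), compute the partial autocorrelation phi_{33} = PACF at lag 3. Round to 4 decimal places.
\phi_{33} = 0.3081

The PACF at lag k is phi_{kk}, the last component of the solution
to the Yule-Walker system G_k phi = r_k where
  (G_k)_{ij} = rho(|i - j|), (r_k)_i = rho(i), i,j = 1..k.
Equivalently, Durbin-Levinson gives phi_{kk} iteratively:
  phi_{11} = rho(1)
  phi_{kk} = [rho(k) - sum_{j=1..k-1} phi_{k-1,j} rho(k-j)]
            / [1 - sum_{j=1..k-1} phi_{k-1,j} rho(j)],
  phi_{k,j} = phi_{k-1,j} - phi_{kk} phi_{k-1,k-j},  j = 1..k-1.
Step k = 1:
  phi_11 = rho(1) = 0.5245.
Step k = 2:
  phi_22 = [rho(2) - phi_11 rho(1)] / [1 - phi_11 rho(1)] = [0.4845 - (0.5245)(0.5245)] / [1 - (0.5245)(0.5245)]
         = 0.20939975 / 0.72489975 = 0.288867.
  Update: phi_21 = phi_11 - phi_22 phi_11 = 0.5245 - (0.288867)(0.5245) = 0.372989.
Step k = 3:
  phi_33 = [rho(3) - phi_21 rho(2) - phi_22 rho(1)] / [1 - phi_21 rho(1) - phi_22 rho(2)]
    numerator   = 0.5369 - (0.372989)(0.4845) - (0.288867)(0.5245) = 0.20467591
    denominator = 1 - (0.372989)(0.5245) - (0.288867)(0.4845) = 0.66441103
  phi_33 = 0.20467591 / 0.66441103 = 0.3081.
Therefore phi_{33} = 0.3081.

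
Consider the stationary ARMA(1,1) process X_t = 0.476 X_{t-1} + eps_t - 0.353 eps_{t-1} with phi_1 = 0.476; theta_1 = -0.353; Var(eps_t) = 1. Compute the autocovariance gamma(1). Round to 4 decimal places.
\gamma(1) = 0.1323

Multiply the model equation by X_{t-k} and take expectations. With theta_0 = psi_0 = 1 and psi_j the MA(infinity) weights, this gives
  gamma(k) - sum_i phi_i gamma(k-i) = c_k,
  c_k = sigma^2 * sum_{j=k..q} theta_j psi_{j-k}   (c_k = 0 for k > q),
using gamma(-m) = gamma(m).
psi-weights needed (psi_j = theta_j + sum_i phi_i psi_{j-i}):
  psi_1 = theta_1 + phi_1 = -0.353 + (0.476) = 0.123
Right-hand sides:
  c_0 = sigma^2 (1 + theta_1 psi_1) = 1 * (1 + (-0.353)(0.123)) = 1 * 0.956581 = 0.956581
  c_1 = sigma^2 theta_1 = 1 * (-0.353) = -0.353
  c_2 = 0
Equations for k = 0 and k = 1 (AR order 1):
  gamma(0) = phi_1 gamma(1) + c_0
  gamma(1) = phi_1 gamma(0) + c_1
Substituting the second into the first: gamma(0) (1 - phi_1^2) = c_0 + phi_1 c_1, so
  gamma(0) = (c_0 + phi_1 c_1) / (1 - phi_1^2) = (0.956581 + (0.476)(-0.353)) / (1 - (0.476)^2) = 0.788553 / 0.773424 = 1.019561.
  gamma(1) = phi_1 gamma(0) + c_1 = (0.476)(1.019561) + (-0.353) = 0.132311.
Therefore gamma(1) = 0.1323 (to 4 decimal places).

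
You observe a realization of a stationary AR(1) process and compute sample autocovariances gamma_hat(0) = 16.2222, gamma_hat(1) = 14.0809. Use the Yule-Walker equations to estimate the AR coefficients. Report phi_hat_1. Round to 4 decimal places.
\hat\phi_{1} = 0.8680

The Yule-Walker equations for an AR(p) process read, in matrix form,
  Gamma_p phi = r_p,   with   (Gamma_p)_{ij} = gamma(|i - j|),
                       (r_p)_i = gamma(i),   i,j = 1..p.
Substitute the sample gammas (Toeplitz matrix and right-hand side of size 1):
  Gamma_p = [[16.2222]]
  r_p     = [14.0809]
With p = 1 this is the single equation gamma(0) phi_1 = gamma(1):
  phi_hat_1 = gamma(1) / gamma(0) = 14.0809 / 16.2222 = 0.8680.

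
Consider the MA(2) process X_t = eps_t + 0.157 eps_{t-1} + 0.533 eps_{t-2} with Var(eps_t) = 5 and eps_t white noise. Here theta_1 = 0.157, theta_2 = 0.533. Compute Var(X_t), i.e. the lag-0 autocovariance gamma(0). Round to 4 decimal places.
\gamma(0) = 6.5437

For an MA(q) process X_t = eps_t + sum_i theta_i eps_{t-i} with
Var(eps_t) = sigma^2, the variance is
  gamma(0) = sigma^2 * (1 + sum_i theta_i^2).
  sum_i theta_i^2 = (0.157)^2 + (0.533)^2 = 0.024649 + 0.284089 = 0.308738.
  gamma(0) = 5 * (1 + 0.308738) = 5 * 1.308738 = 6.54369, which rounds to 6.5437.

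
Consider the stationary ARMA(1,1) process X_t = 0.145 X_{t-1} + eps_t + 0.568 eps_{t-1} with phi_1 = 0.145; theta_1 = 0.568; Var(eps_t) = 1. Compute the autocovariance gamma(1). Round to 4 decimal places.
\gamma(1) = 0.7883

Multiply the model equation by X_{t-k} and take expectations. With theta_0 = psi_0 = 1 and psi_j the MA(infinity) weights, this gives
  gamma(k) - sum_i phi_i gamma(k-i) = c_k,
  c_k = sigma^2 * sum_{j=k..q} theta_j psi_{j-k}   (c_k = 0 for k > q),
using gamma(-m) = gamma(m).
psi-weights needed (psi_j = theta_j + sum_i phi_i psi_{j-i}):
  psi_1 = theta_1 + phi_1 = 0.568 + (0.145) = 0.713
Right-hand sides:
  c_0 = sigma^2 (1 + theta_1 psi_1) = 1 * (1 + (0.568)(0.713)) = 1 * 1.404984 = 1.404984
  c_1 = sigma^2 theta_1 = 1 * (0.568) = 0.568
  c_2 = 0
Equations for k = 0 and k = 1 (AR order 1):
  gamma(0) = phi_1 gamma(1) + c_0
  gamma(1) = phi_1 gamma(0) + c_1
Substituting the second into the first: gamma(0) (1 - phi_1^2) = c_0 + phi_1 c_1, so
  gamma(0) = (c_0 + phi_1 c_1) / (1 - phi_1^2) = (1.404984 + (0.145)(0.568)) / (1 - (0.145)^2) = 1.487344 / 0.978975 = 1.519287.
  gamma(1) = phi_1 gamma(0) + c_1 = (0.145)(1.519287) + (0.568) = 0.788297.
Therefore gamma(1) = 0.7883 (to 4 decimal places).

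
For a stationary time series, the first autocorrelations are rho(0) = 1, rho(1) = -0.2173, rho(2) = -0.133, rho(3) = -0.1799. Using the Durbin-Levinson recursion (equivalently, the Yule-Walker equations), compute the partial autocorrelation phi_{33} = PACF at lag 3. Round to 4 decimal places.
\phi_{33} = -0.2780

The PACF at lag k is phi_{kk}, the last component of the solution
to the Yule-Walker system G_k phi = r_k where
  (G_k)_{ij} = rho(|i - j|), (r_k)_i = rho(i), i,j = 1..k.
Equivalently, Durbin-Levinson gives phi_{kk} iteratively:
  phi_{11} = rho(1)
  phi_{kk} = [rho(k) - sum_{j=1..k-1} phi_{k-1,j} rho(k-j)]
            / [1 - sum_{j=1..k-1} phi_{k-1,j} rho(j)],
  phi_{k,j} = phi_{k-1,j} - phi_{kk} phi_{k-1,k-j},  j = 1..k-1.
Step k = 1:
  phi_11 = rho(1) = -0.2173.
Step k = 2:
  phi_22 = [rho(2) - phi_11 rho(1)] / [1 - phi_11 rho(1)] = [-0.133 - (-0.2173)(-0.2173)] / [1 - (-0.2173)(-0.2173)]
         = -0.18021929 / 0.95278071 = -0.189151.
  Update: phi_21 = phi_11 - phi_22 phi_11 = -0.2173 - (-0.189151)(-0.2173) = -0.258402.
Step k = 3:
  phi_33 = [rho(3) - phi_21 rho(2) - phi_22 rho(1)] / [1 - phi_21 rho(1) - phi_22 rho(2)]
    numerator   = -0.1799 - (-0.258402)(-0.133) - (-0.189151)(-0.2173) = -0.25537001
    denominator = 1 - (-0.258402)(-0.2173) - (-0.189151)(-0.133) = 0.91869208
  phi_33 = -0.25537001 / 0.91869208 = -0.278.
Therefore phi_{33} = -0.2780.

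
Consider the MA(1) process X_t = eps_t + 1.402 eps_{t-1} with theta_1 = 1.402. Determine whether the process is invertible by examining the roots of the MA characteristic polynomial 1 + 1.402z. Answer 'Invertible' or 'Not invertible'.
\text{Not invertible}

The MA(q) characteristic polynomial is P(z) = 1 + 1.402z.
Invertibility requires all roots to lie outside the unit circle, i.e. |z| > 1 for every root.
This is linear in z: 1 + (1.402) z = 0  =>  z = -1/(1.402) = -0.713267,  |z| = 0.713267.
Moduli of all roots: 0.7133.
All moduli strictly greater than 1? No.
Verdict: Not invertible.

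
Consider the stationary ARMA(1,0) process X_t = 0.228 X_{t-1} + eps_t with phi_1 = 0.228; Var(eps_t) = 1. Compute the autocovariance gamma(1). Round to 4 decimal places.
\gamma(1) = 0.2405

Multiply the model equation by X_{t-k} and take expectations. With theta_0 = psi_0 = 1 and psi_j the MA(infinity) weights, this gives
  gamma(k) - sum_i phi_i gamma(k-i) = c_k,
  c_k = sigma^2 * sum_{j=k..q} theta_j psi_{j-k}   (c_k = 0 for k > q),
using gamma(-m) = gamma(m).
Pure AR (q = 0): c_0 = sigma^2 = 1, c_k = 0 for k >= 1.
Equations for k = 0 and k = 1 (AR order 1):
  gamma(0) = phi_1 gamma(1) + c_0
  gamma(1) = phi_1 gamma(0) + c_1
Substituting the second into the first: gamma(0) (1 - phi_1^2) = c_0 + phi_1 c_1, so
  gamma(0) = c_0 / (1 - phi_1^2) = 1 / (1 - (0.228)^2) = 1 / 0.948016 = 1.054835.
  gamma(1) = phi_1 gamma(0) = (0.228)(1.054835) = 0.240502.
Therefore gamma(1) = 0.2405 (to 4 decimal places).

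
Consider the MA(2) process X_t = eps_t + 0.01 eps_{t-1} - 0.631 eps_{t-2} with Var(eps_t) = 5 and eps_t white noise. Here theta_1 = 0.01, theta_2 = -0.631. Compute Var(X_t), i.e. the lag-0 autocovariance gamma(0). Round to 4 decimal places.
\gamma(0) = 6.9913

For an MA(q) process X_t = eps_t + sum_i theta_i eps_{t-i} with
Var(eps_t) = sigma^2, the variance is
  gamma(0) = sigma^2 * (1 + sum_i theta_i^2).
  sum_i theta_i^2 = (0.01)^2 + (-0.631)^2 = 0.0001 + 0.398161 = 0.398261.
  gamma(0) = 5 * (1 + 0.398261) = 5 * 1.398261 = 6.991305, which rounds to 6.9913.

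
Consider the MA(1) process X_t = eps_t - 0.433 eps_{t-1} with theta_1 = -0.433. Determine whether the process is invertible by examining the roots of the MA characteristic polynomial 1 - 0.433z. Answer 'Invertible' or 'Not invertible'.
\text{Invertible}

The MA(q) characteristic polynomial is P(z) = 1 - 0.433z.
Invertibility requires all roots to lie outside the unit circle, i.e. |z| > 1 for every root.
This is linear in z: 1 + (-0.433) z = 0  =>  z = -1/(-0.433) = 2.309469,  |z| = 2.309469.
Moduli of all roots: 2.3095.
All moduli strictly greater than 1? Yes.
Verdict: Invertible.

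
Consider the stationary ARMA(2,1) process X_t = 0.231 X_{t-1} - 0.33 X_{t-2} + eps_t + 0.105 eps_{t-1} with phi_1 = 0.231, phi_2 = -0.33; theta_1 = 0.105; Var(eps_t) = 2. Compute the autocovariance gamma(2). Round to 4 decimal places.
\gamma(2) = -0.6662

Multiply the model equation by X_{t-k} and take expectations. With theta_0 = psi_0 = 1 and psi_j the MA(infinity) weights, this gives
  gamma(k) - sum_i phi_i gamma(k-i) = c_k,
  c_k = sigma^2 * sum_{j=k..q} theta_j psi_{j-k}   (c_k = 0 for k > q),
using gamma(-m) = gamma(m).
psi-weights needed (psi_j = theta_j + sum_i phi_i psi_{j-i}):
  psi_1 = theta_1 + phi_1 = 0.105 + (0.231) = 0.336
Right-hand sides:
  c_0 = sigma^2 (1 + theta_1 psi_1) = 2 * (1 + (0.105)(0.336)) = 2 * 1.03528 = 2.07056
  c_1 = sigma^2 theta_1 = 2 * (0.105) = 0.21
  c_2 = 0
Equations for k = 0, 1, 2 (AR order 2, c_2 = 0):
  (E0) gamma(0) = phi_1 gamma(1) + phi_2 gamma(2) + c_0
  (E1) gamma(1) = phi_1 gamma(0) + phi_2 gamma(1) + c_1
  (E2) gamma(2) = phi_1 gamma(1) + phi_2 gamma(0)
From (E1): gamma(1) = A gamma(0) + B with
  A = phi_1 / (1 - phi_2) = 0.231 / 1.33 = 0.173684,   B = c_1 / (1 - phi_2) = 0.21 / 1.33 = 0.157895.
Insert (E2) into (E0): gamma(0) (1 - phi_2^2) = phi_1 (1 + phi_2) gamma(1) + c_0.
  phi_1 (1 + phi_2) = (0.231)(0.67) = 0.15477,   1 - phi_2^2 = 0.8911.
Replace gamma(1) by A gamma(0) + B and collect gamma(0):
  gamma(0) [0.8911 - (0.15477)(0.173684)] = (0.15477)(0.157895) + 2.07056
  gamma(0) * 0.864219 = 2.094997
  gamma(0) = 2.094997 / 0.864219 = 2.424151.
  gamma(1) = A gamma(0) + B = (0.173684)(2.424151) + (0.157895) = 0.578932.
  gamma(2) = phi_1 gamma(1) + phi_2 gamma(0) = (0.231)(0.578932) + (-0.33)(2.424151) = -0.666237.
Therefore gamma(2) = -0.6662 (to 4 decimal places).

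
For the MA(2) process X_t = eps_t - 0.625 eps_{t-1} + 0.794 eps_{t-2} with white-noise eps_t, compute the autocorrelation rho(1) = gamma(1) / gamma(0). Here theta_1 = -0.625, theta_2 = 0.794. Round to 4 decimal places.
\rho(1) = -0.5548

For an MA(q) process with theta_0 = 1, the autocovariance is
  gamma(k) = sigma^2 * sum_{i=0..q-k} theta_i * theta_{i+k},
and rho(k) = gamma(k) / gamma(0). Sigma^2 cancels.
  numerator   = (1)*(-0.625) + (-0.625)*(0.794) = -1.12125.
  denominator = (1)^2 + (-0.625)^2 + (0.794)^2 = 2.021061.
  rho(1) = -1.12125 / 2.021061 = -0.5548.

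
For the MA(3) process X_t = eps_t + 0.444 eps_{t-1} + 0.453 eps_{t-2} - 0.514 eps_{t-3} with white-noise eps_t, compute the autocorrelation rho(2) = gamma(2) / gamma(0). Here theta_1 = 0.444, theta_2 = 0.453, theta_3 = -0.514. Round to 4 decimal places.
\rho(2) = 0.1349

For an MA(q) process with theta_0 = 1, the autocovariance is
  gamma(k) = sigma^2 * sum_{i=0..q-k} theta_i * theta_{i+k},
and rho(k) = gamma(k) / gamma(0). Sigma^2 cancels.
  numerator   = (1)*(0.453) + (0.444)*(-0.514) = 0.224784.
  denominator = (1)^2 + (0.444)^2 + (0.453)^2 + (-0.514)^2 = 1.666541.
  rho(2) = 0.224784 / 1.666541 = 0.1349.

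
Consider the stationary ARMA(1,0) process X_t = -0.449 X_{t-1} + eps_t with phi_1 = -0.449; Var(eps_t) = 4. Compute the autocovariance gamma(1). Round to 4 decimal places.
\gamma(1) = -2.2495

Multiply the model equation by X_{t-k} and take expectations. With theta_0 = psi_0 = 1 and psi_j the MA(infinity) weights, this gives
  gamma(k) - sum_i phi_i gamma(k-i) = c_k,
  c_k = sigma^2 * sum_{j=k..q} theta_j psi_{j-k}   (c_k = 0 for k > q),
using gamma(-m) = gamma(m).
Pure AR (q = 0): c_0 = sigma^2 = 4, c_k = 0 for k >= 1.
Equations for k = 0 and k = 1 (AR order 1):
  gamma(0) = phi_1 gamma(1) + c_0
  gamma(1) = phi_1 gamma(0) + c_1
Substituting the second into the first: gamma(0) (1 - phi_1^2) = c_0 + phi_1 c_1, so
  gamma(0) = c_0 / (1 - phi_1^2) = 4 / (1 - (-0.449)^2) = 4 / 0.798399 = 5.010026.
  gamma(1) = phi_1 gamma(0) = (-0.449)(5.010026) = -2.249502.
Therefore gamma(1) = -2.2495 (to 4 decimal places).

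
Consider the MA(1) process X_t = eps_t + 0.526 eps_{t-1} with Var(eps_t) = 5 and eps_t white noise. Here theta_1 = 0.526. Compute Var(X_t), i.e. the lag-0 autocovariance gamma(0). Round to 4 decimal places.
\gamma(0) = 6.3834

For an MA(q) process X_t = eps_t + sum_i theta_i eps_{t-i} with
Var(eps_t) = sigma^2, the variance is
  gamma(0) = sigma^2 * (1 + sum_i theta_i^2).
  sum_i theta_i^2 = (0.526)^2 = 0.276676.
  gamma(0) = 5 * (1 + 0.276676) = 5 * 1.276676 = 6.38338, which rounds to 6.3834.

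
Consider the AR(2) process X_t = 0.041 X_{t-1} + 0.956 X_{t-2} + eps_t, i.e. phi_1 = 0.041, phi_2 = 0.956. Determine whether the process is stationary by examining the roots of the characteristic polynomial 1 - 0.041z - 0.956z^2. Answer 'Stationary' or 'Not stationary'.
\text{Stationary}

The AR(p) characteristic polynomial is P(z) = 1 - 0.041z - 0.956z^2.
Stationarity requires all roots to lie outside the unit circle, i.e. |z| > 1 for every root.
Set 1 + (-0.041) z + (-0.956) z^2 = 0, i.e. a z^2 + b z + c = 0 with a = -0.956, b = -0.041, c = 1.
Discriminant D = b^2 - 4ac = (-0.041)^2 - 4*(-0.956)*1 = 0.001681 - (-3.824) = 3.825681.
D >= 0, so the roots are real: z = (-b +/- sqrt(D)) / (2a) = (0.041 +/- 1.955935) / (-1.912).
  z_1 = (0.041 + 1.955935) / (-1.912) = -1.0444,   |z_1| = 1.0444.
  z_2 = (0.041 - 1.955935) / (-1.912) = 1.0015,   |z_2| = 1.0015.
Moduli of all roots: 1.0444, 1.0015.
All moduli strictly greater than 1? Yes.
Verdict: Stationary.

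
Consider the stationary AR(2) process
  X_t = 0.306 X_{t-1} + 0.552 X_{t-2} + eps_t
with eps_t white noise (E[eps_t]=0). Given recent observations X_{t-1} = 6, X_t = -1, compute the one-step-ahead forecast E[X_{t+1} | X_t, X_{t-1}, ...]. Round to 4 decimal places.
E[X_{t+1} \mid \mathcal F_t] = 3.0060

For an AR(p) model X_t = c + sum_i phi_i X_{t-i} + eps_t, the
one-step-ahead conditional mean is
  E[X_{t+1} | X_t, ...] = c + sum_i phi_i X_{t+1-i}.
Substitute known values:
  E[X_{t+1} | ...] = (0.306) * (-1) + (0.552) * (6)
                   = 3.0060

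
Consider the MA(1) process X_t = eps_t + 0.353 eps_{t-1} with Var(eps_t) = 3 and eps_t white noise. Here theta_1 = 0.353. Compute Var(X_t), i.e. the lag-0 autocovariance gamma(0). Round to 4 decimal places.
\gamma(0) = 3.3738

For an MA(q) process X_t = eps_t + sum_i theta_i eps_{t-i} with
Var(eps_t) = sigma^2, the variance is
  gamma(0) = sigma^2 * (1 + sum_i theta_i^2).
  sum_i theta_i^2 = (0.353)^2 = 0.124609.
  gamma(0) = 3 * (1 + 0.124609) = 3 * 1.124609 = 3.373827, which rounds to 3.3738.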